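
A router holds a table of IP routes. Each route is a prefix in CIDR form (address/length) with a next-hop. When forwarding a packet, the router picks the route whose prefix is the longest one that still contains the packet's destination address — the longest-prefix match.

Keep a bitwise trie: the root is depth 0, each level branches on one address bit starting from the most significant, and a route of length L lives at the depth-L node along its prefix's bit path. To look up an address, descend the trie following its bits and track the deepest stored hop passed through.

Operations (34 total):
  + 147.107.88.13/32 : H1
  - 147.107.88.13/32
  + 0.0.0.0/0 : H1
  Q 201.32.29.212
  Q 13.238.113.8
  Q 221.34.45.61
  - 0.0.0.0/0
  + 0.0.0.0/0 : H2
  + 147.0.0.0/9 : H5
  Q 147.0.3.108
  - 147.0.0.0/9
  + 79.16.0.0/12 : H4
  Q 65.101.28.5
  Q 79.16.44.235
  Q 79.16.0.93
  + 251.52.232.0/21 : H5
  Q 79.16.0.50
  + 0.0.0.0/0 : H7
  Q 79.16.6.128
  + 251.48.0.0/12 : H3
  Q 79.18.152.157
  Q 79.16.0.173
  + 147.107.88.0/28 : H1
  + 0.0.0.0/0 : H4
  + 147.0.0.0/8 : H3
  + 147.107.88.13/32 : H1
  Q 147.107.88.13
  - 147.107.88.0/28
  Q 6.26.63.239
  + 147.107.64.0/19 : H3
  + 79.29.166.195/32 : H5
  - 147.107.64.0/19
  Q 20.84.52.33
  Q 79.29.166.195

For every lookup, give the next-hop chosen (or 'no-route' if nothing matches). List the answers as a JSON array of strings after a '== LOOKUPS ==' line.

Apply in order:
  + 147.107.88.13/32 (H1) depth=32
  - 147.107.88.13/32 clear@32
  + 0.0.0.0/0 (H1) depth=0
  Q 201.32.29.212: descend 1 ; hops seen [H1] ; pick H1
  Q 13.238.113.8: descend ε ; hops seen [H1] ; pick H1
  Q 221.34.45.61: descend 1 ; hops seen [H1] ; pick H1
  - 0.0.0.0/0 clear@0
  + 0.0.0.0/0 (H2) depth=0
  + 147.0.0.0/9 (H5) depth=9
  Q 147.0.3.108: descend 100100110 ; hops seen [H2,H5] ; pick H5
  - 147.0.0.0/9 clear@9
  + 79.16.0.0/12 (H4) depth=12
  Q 65.101.28.5: descend 0100 ; hops seen [H2] ; pick H2
  Q 79.16.44.235: descend 010011110001 ; hops seen [H2,H4] ; pick H4
  Q 79.16.0.93: descend 010011110001 ; hops seen [H2,H4] ; pick H4
  + 251.52.232.0/21 (H5) depth=21
  Q 79.16.0.50: descend 010011110001 ; hops seen [H2,H4] ; pick H4
  + 0.0.0.0/0 (H7) depth=0
  Q 79.16.6.128: descend 010011110001 ; hops seen [H7,H4] ; pick H4
  + 251.48.0.0/12 (H3) depth=12
  Q 79.18.152.157: descend 010011110001 ; hops seen [H7,H4] ; pick H4
  Q 79.16.0.173: descend 010011110001 ; hops seen [H7,H4] ; pick H4
  + 147.107.88.0/28 (H1) depth=28
  + 0.0.0.0/0 (H4) depth=0
  + 147.0.0.0/8 (H3) depth=8
  + 147.107.88.13/32 (H1) depth=32
  Q 147.107.88.13: descend 10010011011010110101100000001101 ; hops seen [H4,H3,H1,H1] ; pick H1
  - 147.107.88.0/28 clear@28
  Q 6.26.63.239: descend 0 ; hops seen [H4] ; pick H4
  + 147.107.64.0/19 (H3) depth=19
  + 79.29.166.195/32 (H5) depth=32
  - 147.107.64.0/19 clear@19
  Q 20.84.52.33: descend 0 ; hops seen [H4] ; pick H4
  Q 79.29.166.195: descend 01001111000111011010011011000011 ; hops seen [H4,H4,H5] ; pick H5

== LOOKUPS ==
["H1","H1","H1","H5","H2","H4","H4","H4","H4","H4","H4","H1","H4","H4","H5"]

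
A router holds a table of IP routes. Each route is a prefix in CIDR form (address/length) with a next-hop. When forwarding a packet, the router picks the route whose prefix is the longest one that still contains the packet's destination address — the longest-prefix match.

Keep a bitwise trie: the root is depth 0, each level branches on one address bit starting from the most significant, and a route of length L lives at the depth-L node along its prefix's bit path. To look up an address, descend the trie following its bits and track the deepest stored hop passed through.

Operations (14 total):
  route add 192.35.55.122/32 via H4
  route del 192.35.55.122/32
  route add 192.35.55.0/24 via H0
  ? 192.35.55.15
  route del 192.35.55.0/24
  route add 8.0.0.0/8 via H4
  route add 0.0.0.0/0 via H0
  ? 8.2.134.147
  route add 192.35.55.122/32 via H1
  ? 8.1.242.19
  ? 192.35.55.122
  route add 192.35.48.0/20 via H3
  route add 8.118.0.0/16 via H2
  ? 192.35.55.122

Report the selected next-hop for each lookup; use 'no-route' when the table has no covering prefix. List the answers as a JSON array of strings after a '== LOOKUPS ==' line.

Apply in order:
  + 192.35.55.122/32 (H4) depth=32
  - 192.35.55.122/32 clear@32
  + 192.35.55.0/24 (H0) depth=24
  lookup 192.35.55.15: bits 1100000000100011001101110 walk d0:-→d1:-→d2:-→d3:-→d4:-→d5:-→d6:-→d7:-→d8:-→d9:-→d10:-→d11:-→d12:-→d13:-→d14:-→d15:-→d16:-→d17:-→d18:-→d19:-→d20:-→d21:-→d22:-→d23:-→d24:H0→d25:- -> H0
  - 192.35.55.0/24 clear@24
  + 8.0.0.0/8 (H4) depth=8
  + 0.0.0.0/0 (H0) depth=0
  lookup 8.2.134.147: bits 00001000 walk d0:H0→d1:-→d2:-→d3:-→d4:-→d5:-→d6:-→d7:-→d8:H4 -> H4
  + 192.35.55.122/32 (H1) depth=32
  lookup 8.1.242.19: bits 00001000 walk d0:H0→d1:-→d2:-→d3:-→d4:-→d5:-→d6:-→d7:-→d8:H4 -> H4
  lookup 192.35.55.122: bits 11000000001000110011011101111010 walk d0:H0→d1:-→d2:-→d3:-→d4:-→d5:-→d6:-→d7:-→d8:-→d9:-→d10:-→d11:-→d12:-→d13:-→d14:-→d15:-→d16:-→d17:-→d18:-→d19:-→d20:-→d21:-→d22:-→d23:-→d24:-→d25:-→d26:-→d27:-→d28:-→d29:-→d30:-→d31:-→d32:H1 -> H1
  + 192.35.48.0/20 (H3) depth=20
  + 8.118.0.0/16 (H2) depth=16
  lookup 192.35.55.122: bits 11000000001000110011011101111010 walk d0:H0→d1:-→d2:-→d3:-→d4:-→d5:-→d6:-→d7:-→d8:-→d9:-→d10:-→d11:-→d12:-→d13:-→d14:-→d15:-→d16:-→d17:-→d18:-→d19:-→d20:H3→d21:-→d22:-→d23:-→d24:-→d25:-→d26:-→d27:-→d28:-→d29:-→d30:-→d31:-→d32:H1 -> H1

== LOOKUPS ==
["H0","H4","H4","H1","H1"]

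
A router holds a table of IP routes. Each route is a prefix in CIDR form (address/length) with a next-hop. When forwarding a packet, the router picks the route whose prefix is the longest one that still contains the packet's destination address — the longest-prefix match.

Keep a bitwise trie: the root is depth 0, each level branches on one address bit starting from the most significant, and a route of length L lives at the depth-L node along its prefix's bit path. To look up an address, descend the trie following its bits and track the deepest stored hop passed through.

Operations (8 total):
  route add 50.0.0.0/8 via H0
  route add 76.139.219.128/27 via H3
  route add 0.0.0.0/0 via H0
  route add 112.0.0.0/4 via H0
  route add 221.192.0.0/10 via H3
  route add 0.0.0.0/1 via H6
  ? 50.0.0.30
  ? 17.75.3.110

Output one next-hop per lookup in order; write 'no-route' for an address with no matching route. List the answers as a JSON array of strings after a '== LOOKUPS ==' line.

Process each operation:
  + 50.0.0.0/8 (H0) depth=8
  + 76.139.219.128/27 (H3) depth=27
  + 0.0.0.0/0 (H0) depth=0
  + 112.0.0.0/4 (H0) depth=4
  + 221.192.0.0/10 (H3) depth=10
  + 0.0.0.0/1 (H6) depth=1
  ? 50.0.0.30  path d0:H0→d1:H6→d2:-→d3:-→d4:-→d5:-→d6:-→d7:-→d8:H0  best=H0
  ? 17.75.3.110  path d0:H0→d1:H6→d2:-  best=H6

== LOOKUPS ==
["H0","H6"]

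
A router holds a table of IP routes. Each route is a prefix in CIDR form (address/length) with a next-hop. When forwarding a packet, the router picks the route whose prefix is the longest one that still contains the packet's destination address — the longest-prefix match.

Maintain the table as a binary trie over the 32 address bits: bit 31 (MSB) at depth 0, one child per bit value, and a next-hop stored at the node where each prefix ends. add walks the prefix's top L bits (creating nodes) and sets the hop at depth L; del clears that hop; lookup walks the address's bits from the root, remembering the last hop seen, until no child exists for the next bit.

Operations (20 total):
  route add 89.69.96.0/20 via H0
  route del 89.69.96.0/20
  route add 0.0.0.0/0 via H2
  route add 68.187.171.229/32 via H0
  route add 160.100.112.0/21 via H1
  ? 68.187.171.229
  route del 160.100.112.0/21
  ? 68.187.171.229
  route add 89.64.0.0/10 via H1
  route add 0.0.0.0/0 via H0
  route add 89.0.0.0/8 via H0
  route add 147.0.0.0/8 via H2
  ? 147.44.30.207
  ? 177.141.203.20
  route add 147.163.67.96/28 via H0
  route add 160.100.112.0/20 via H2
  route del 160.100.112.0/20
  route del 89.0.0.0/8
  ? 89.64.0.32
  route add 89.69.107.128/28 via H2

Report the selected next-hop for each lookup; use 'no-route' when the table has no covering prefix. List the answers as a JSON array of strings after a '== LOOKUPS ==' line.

Trace:
  add 89.69.96.0/20 -> H0 at depth 20
  - 89.69.96.0/20 clear@20
  add 0.0.0.0/0 -> H2 at depth 0
  add 68.187.171.229/32 -> H0 at depth 32
  add 160.100.112.0/21 -> H1 at depth 21
  lookup 68.187.171.229: bits 01000100101110111010101111100101 walk d0:H2→d1:-→d2:-→d3:-→d4:-→d5:-→d6:-→d7:-→d8:-→d9:-→d10:-→d11:-→d12:-→d13:-→d14:-→d15:-→d16:-→d17:-→d18:-→d19:-→d20:-→d21:-→d22:-→d23:-→d24:-→d25:-→d26:-→d27:-→d28:-→d29:-→d30:-→d31:-→d32:H0 -> H0
  - 160.100.112.0/21 clear@21
  lookup 68.187.171.229: bits 01000100101110111010101111100101 walk d0:H2→d1:-→d2:-→d3:-→d4:-→d5:-→d6:-→d7:-→d8:-→d9:-→d10:-→d11:-→d12:-→d13:-→d14:-→d15:-→d16:-→d17:-→d18:-→d19:-→d20:-→d21:-→d22:-→d23:-→d24:-→d25:-→d26:-→d27:-→d28:-→d29:-→d30:-→d31:-→d32:H0 -> H0
  add 89.64.0.0/10 -> H1 at depth 10
  add 0.0.0.0/0 -> H0 at depth 0
  add 89.0.0.0/8 -> H0 at depth 8
  add 147.0.0.0/8 -> H2 at depth 8
  lookup 147.44.30.207: bits 10010011 walk d0:H0→d1:-→d2:-→d3:-→d4:-→d5:-→d6:-→d7:-→d8:H2 -> H2
  lookup 177.141.203.20: bits 101 walk d0:H0→d1:-→d2:-→d3:- -> H0
  add 147.163.67.96/28 -> H0 at depth 28
  add 160.100.112.0/20 -> H2 at depth 20
  - 160.100.112.0/20 clear@20
  - 89.0.0.0/8 clear@8
  lookup 89.64.0.32: bits 0101100101000 walk d0:H0→d1:-→d2:-→d3:-→d4:-→d5:-→d6:-→d7:-→d8:-→d9:-→d10:H1→d11:-→d12:-→d13:- -> H1
  add 89.69.107.128/28 -> H2 at depth 28

== LOOKUPS ==
["H0","H0","H2","H0","H1"]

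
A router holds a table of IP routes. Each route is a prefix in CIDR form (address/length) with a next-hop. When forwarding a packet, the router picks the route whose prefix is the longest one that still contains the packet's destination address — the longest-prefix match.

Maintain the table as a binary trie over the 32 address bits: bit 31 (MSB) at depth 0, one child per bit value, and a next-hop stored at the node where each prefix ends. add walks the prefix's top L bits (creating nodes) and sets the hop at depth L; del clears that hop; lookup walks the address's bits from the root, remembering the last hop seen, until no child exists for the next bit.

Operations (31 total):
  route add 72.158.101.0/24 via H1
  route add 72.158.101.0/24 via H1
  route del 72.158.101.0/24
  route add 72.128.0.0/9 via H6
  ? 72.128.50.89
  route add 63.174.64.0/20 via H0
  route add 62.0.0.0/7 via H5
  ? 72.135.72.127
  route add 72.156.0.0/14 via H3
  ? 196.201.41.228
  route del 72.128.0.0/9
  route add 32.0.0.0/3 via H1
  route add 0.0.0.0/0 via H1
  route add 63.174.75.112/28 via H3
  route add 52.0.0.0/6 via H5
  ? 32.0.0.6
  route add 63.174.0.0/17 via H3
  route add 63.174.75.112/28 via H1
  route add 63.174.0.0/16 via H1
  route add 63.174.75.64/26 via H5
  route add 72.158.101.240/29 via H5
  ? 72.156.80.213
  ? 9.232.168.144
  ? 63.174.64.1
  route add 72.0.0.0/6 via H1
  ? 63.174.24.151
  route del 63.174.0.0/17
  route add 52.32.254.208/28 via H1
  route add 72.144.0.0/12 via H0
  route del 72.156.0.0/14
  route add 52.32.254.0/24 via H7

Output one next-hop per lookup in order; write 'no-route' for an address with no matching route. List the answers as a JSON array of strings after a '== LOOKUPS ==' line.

Apply in order:
  add 72.158.101.0/24 -> H1 at depth 24
  add 72.158.101.0/24 -> H1 at depth 24
  del 72.158.101.0/24 (clear depth 24)
  add 72.128.0.0/9 -> H6 at depth 9
  Q 72.128.50.89: descend 01001000100 ; hops seen [H6] ; pick H6
  add 63.174.64.0/20 -> H0 at depth 20
  add 62.0.0.0/7 -> H5 at depth 7
  Q 72.135.72.127: descend 01001000100 ; hops seen [H6] ; pick H6
  add 72.156.0.0/14 -> H3 at depth 14
  Q 196.201.41.228: descend ε ; hops seen [∅] ; pick no-route
  del 72.128.0.0/9 (clear depth 9)
  add 32.0.0.0/3 -> H1 at depth 3
  add 0.0.0.0/0 -> H1 at depth 0
  add 63.174.75.112/28 -> H3 at depth 28
  add 52.0.0.0/6 -> H5 at depth 6
  Q 32.0.0.6: descend 001 ; hops seen [H1,H1] ; pick H1
  add 63.174.0.0/17 -> H3 at depth 17
  add 63.174.75.112/28 -> H1 at depth 28
  add 63.174.0.0/16 -> H1 at depth 16
  add 63.174.75.64/26 -> H5 at depth 26
  add 72.158.101.240/29 -> H5 at depth 29
  Q 72.156.80.213: descend 01001000100111 ; hops seen [H1,H3] ; pick H3
  Q 9.232.168.144: descend 00 ; hops seen [H1] ; pick H1
  Q 63.174.64.1: descend 00111111101011100100 ; hops seen [H1,H1,H5,H1,H3,H0] ; pick H0
  add 72.0.0.0/6 -> H1 at depth 6
  Q 63.174.24.151: descend 00111111101011100 ; hops seen [H1,H1,H5,H1,H3] ; pick H3
  del 63.174.0.0/17 (clear depth 17)
  add 52.32.254.208/28 -> H1 at depth 28
  add 72.144.0.0/12 -> H0 at depth 12
  del 72.156.0.0/14 (clear depth 14)
  add 52.32.254.0/24 -> H7 at depth 24

== LOOKUPS ==
["H6","H6","no-route","H1","H3","H1","H0","H3"]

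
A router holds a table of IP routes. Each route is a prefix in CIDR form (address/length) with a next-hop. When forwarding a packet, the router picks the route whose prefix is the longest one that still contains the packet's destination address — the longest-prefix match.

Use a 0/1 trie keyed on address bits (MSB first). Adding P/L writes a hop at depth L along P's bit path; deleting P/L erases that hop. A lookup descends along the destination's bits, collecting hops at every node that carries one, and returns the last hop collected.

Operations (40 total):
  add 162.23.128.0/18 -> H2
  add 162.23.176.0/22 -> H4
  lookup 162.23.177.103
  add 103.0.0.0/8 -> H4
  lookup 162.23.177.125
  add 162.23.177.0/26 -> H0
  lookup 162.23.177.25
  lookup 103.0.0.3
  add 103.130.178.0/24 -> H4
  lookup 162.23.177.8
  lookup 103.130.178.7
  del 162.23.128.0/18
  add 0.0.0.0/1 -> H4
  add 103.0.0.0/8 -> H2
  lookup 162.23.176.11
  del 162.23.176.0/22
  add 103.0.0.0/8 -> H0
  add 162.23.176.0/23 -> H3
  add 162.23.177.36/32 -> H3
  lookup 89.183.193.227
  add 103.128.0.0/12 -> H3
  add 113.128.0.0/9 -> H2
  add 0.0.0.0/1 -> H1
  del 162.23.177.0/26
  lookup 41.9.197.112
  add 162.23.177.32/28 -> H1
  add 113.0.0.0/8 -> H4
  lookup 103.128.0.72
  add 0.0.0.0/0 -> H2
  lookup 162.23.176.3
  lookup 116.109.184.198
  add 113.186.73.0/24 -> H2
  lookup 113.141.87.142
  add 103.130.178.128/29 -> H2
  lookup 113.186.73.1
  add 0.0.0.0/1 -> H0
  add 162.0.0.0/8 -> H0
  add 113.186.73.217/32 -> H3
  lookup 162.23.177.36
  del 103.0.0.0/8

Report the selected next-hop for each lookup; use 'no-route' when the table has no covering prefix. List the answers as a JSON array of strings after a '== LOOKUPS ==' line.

Process each operation:
  + 162.23.128.0/18 (H2) depth=18
  + 162.23.176.0/22 (H4) depth=22
  Q 162.23.177.103: descend 1010001000010111101100 ; hops seen [H2,H4] ; pick H4
  + 103.0.0.0/8 (H4) depth=8
  Q 162.23.177.125: descend 1010001000010111101100 ; hops seen [H2,H4] ; pick H4
  + 162.23.177.0/26 (H0) depth=26
  Q 162.23.177.25: descend 10100010000101111011000100 ; hops seen [H2,H4,H0] ; pick H0
  Q 103.0.0.3: descend 01100111 ; hops seen [H4] ; pick H4
  + 103.130.178.0/24 (H4) depth=24
  Q 162.23.177.8: descend 10100010000101111011000100 ; hops seen [H2,H4,H0] ; pick H0
  Q 103.130.178.7: descend 011001111000001010110010 ; hops seen [H4,H4] ; pick H4
  - 162.23.128.0/18 clear@18
  + 0.0.0.0/1 (H4) depth=1
  + 103.0.0.0/8 (H2) depth=8
  Q 162.23.176.11: descend 10100010000101111011000 ; hops seen [H4] ; pick H4
  - 162.23.176.0/22 clear@22
  + 103.0.0.0/8 (H0) depth=8
  + 162.23.176.0/23 (H3) depth=23
  + 162.23.177.36/32 (H3) depth=32
  Q 89.183.193.227: descend 01 ; hops seen [H4] ; pick H4
  + 103.128.0.0/12 (H3) depth=12
  + 113.128.0.0/9 (H2) depth=9
  + 0.0.0.0/1 (H1) depth=1
  - 162.23.177.0/26 clear@26
  Q 41.9.197.112: descend 0 ; hops seen [H1] ; pick H1
  + 162.23.177.32/28 (H1) depth=28
  + 113.0.0.0/8 (H4) depth=8
  Q 103.128.0.72: descend 01100111100000 ; hops seen [H1,H0,H3] ; pick H3
  + 0.0.0.0/0 (H2) depth=0
  Q 162.23.176.3: descend 10100010000101111011000 ; hops seen [H2,H3] ; pick H3
  Q 116.109.184.198: descend 01110 ; hops seen [H2,H1] ; pick H1
  + 113.186.73.0/24 (H2) depth=24
  Q 113.141.87.142: descend 0111000110 ; hops seen [H2,H1,H4,H2] ; pick H2
  + 103.130.178.128/29 (H2) depth=29
  Q 113.186.73.1: descend 011100011011101001001001 ; hops seen [H2,H1,H4,H2,H2] ; pick H2
  + 0.0.0.0/1 (H0) depth=1
  + 162.0.0.0/8 (H0) depth=8
  + 113.186.73.217/32 (H3) depth=32
  Q 162.23.177.36: descend 10100010000101111011000100100100 ; hops seen [H2,H0,H3,H1,H3] ; pick H3
  - 103.0.0.0/8 clear@8

== LOOKUPS ==
["H4","H4","H0","H4","H0","H4","H4","H4","H1","H3","H3","H1","H2","H2","H3"]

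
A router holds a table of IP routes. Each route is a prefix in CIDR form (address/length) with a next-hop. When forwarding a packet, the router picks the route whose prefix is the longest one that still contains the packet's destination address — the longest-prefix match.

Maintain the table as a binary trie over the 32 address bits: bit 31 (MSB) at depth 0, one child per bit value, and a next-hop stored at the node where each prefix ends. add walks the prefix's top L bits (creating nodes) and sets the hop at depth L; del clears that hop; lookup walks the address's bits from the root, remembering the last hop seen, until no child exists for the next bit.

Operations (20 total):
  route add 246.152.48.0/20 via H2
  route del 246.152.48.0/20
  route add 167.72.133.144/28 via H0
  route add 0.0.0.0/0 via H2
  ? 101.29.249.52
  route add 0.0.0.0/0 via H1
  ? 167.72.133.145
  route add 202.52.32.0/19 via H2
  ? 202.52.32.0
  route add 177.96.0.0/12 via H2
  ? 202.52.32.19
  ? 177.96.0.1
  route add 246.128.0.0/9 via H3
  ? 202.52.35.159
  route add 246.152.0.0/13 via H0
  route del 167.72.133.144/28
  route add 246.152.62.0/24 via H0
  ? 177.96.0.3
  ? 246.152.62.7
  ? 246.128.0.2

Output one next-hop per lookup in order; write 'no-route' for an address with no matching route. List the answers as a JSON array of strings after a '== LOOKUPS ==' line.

Trace:
  add 246.152.48.0/20 -> H2 at depth 20
  - 246.152.48.0/20 clear@20
  add 167.72.133.144/28 -> H0 at depth 28
  add 0.0.0.0/0 -> H2 at depth 0
  Q 101.29.249.52: descend ε ; hops seen [H2] ; pick H2
  add 0.0.0.0/0 -> H1 at depth 0
  Q 167.72.133.145: descend 1010011101001000100001011001 ; hops seen [H1,H0] ; pick H0
  add 202.52.32.0/19 -> H2 at depth 19
  Q 202.52.32.0: descend 1100101000110100001 ; hops seen [H1,H2] ; pick H2
  add 177.96.0.0/12 -> H2 at depth 12
  Q 202.52.32.19: descend 1100101000110100001 ; hops seen [H1,H2] ; pick H2
  Q 177.96.0.1: descend 101100010110 ; hops seen [H1,H2] ; pick H2
  add 246.128.0.0/9 -> H3 at depth 9
  Q 202.52.35.159: descend 1100101000110100001 ; hops seen [H1,H2] ; pick H2
  add 246.152.0.0/13 -> H0 at depth 13
  - 167.72.133.144/28 clear@28
  add 246.152.62.0/24 -> H0 at depth 24
  Q 177.96.0.3: descend 101100010110 ; hops seen [H1,H2] ; pick H2
  Q 246.152.62.7: descend 111101101001100000111110 ; hops seen [H1,H3,H0,H0] ; pick H0
  Q 246.128.0.2: descend 11110110100 ; hops seen [H1,H3] ; pick H3

== LOOKUPS ==
["H2","H0","H2","H2","H2","H2","H2","H0","H3"]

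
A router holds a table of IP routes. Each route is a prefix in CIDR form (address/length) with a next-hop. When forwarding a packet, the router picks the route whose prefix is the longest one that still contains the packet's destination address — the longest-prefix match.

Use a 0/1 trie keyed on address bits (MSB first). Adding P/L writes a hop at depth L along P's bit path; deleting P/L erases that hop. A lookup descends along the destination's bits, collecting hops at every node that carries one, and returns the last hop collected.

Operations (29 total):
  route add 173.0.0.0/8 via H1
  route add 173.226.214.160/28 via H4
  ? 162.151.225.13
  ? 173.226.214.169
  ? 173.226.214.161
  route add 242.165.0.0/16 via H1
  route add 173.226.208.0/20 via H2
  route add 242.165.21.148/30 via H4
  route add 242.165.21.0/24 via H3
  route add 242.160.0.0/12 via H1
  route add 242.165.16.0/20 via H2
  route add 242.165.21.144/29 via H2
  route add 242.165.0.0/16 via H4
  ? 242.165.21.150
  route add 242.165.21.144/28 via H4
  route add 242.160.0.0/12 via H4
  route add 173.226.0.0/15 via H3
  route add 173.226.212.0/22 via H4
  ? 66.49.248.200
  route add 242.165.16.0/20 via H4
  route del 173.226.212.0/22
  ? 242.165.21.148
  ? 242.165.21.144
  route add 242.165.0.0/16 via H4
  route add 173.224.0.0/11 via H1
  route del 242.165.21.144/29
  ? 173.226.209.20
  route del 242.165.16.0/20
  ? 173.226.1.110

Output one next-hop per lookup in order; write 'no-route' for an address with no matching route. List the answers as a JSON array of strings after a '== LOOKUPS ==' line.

Apply in order:
  + 173.0.0.0/8 (H1) depth=8
  + 173.226.214.160/28 (H4) depth=28
  lookup 162.151.225.13: bits 1010 walk d0:-→d1:-→d2:-→d3:-→d4:- -> no-route
  lookup 173.226.214.169: bits 1010110111100010110101101010 walk d0:-→d1:-→d2:-→d3:-→d4:-→d5:-→d6:-→d7:-→d8:H1→d9:-→d10:-→d11:-→d12:-→d13:-→d14:-→d15:-→d16:-→d17:-→d18:-→d19:-→d20:-→d21:-→d22:-→d23:-→d24:-→d25:-→d26:-→d27:-→d28:H4 -> H4
  lookup 173.226.214.161: bits 1010110111100010110101101010 walk d0:-→d1:-→d2:-→d3:-→d4:-→d5:-→d6:-→d7:-→d8:H1→d9:-→d10:-→d11:-→d12:-→d13:-→d14:-→d15:-→d16:-→d17:-→d18:-→d19:-→d20:-→d21:-→d22:-→d23:-→d24:-→d25:-→d26:-→d27:-→d28:H4 -> H4
  + 242.165.0.0/16 (H1) depth=16
  + 173.226.208.0/20 (H2) depth=20
  + 242.165.21.148/30 (H4) depth=30
  + 242.165.21.0/24 (H3) depth=24
  + 242.160.0.0/12 (H1) depth=12
  + 242.165.16.0/20 (H2) depth=20
  + 242.165.21.144/29 (H2) depth=29
  + 242.165.0.0/16 (H4) depth=16
  lookup 242.165.21.150: bits 111100101010010100010101100101 walk d0:-→d1:-→d2:-→d3:-→d4:-→d5:-→d6:-→d7:-→d8:-→d9:-→d10:-→d11:-→d12:H1→d13:-→d14:-→d15:-→d16:H4→d17:-→d18:-→d19:-→d20:H2→d21:-→d22:-→d23:-→d24:H3→d25:-→d26:-→d27:-→d28:-→d29:H2→d30:H4 -> H4
  + 242.165.21.144/28 (H4) depth=28
  + 242.160.0.0/12 (H4) depth=12
  + 173.226.0.0/15 (H3) depth=15
  + 173.226.212.0/22 (H4) depth=22
  lookup 66.49.248.200: bits ε walk d0:- -> no-route
  + 242.165.16.0/20 (H4) depth=20
  - 173.226.212.0/22 clear@22
  lookup 242.165.21.148: bits 111100101010010100010101100101 walk d0:-→d1:-→d2:-→d3:-→d4:-→d5:-→d6:-→d7:-→d8:-→d9:-→d10:-→d11:-→d12:H4→d13:-→d14:-→d15:-→d16:H4→d17:-→d18:-→d19:-→d20:H4→d21:-→d22:-→d23:-→d24:H3→d25:-→d26:-→d27:-→d28:H4→d29:H2→d30:H4 -> H4
  lookup 242.165.21.144: bits 11110010101001010001010110010 walk d0:-→d1:-→d2:-→d3:-→d4:-→d5:-→d6:-→d7:-→d8:-→d9:-→d10:-→d11:-→d12:H4→d13:-→d14:-→d15:-→d16:H4→d17:-→d18:-→d19:-→d20:H4→d21:-→d22:-→d23:-→d24:H3→d25:-→d26:-→d27:-→d28:H4→d29:H2 -> H2
  + 242.165.0.0/16 (H4) depth=16
  + 173.224.0.0/11 (H1) depth=11
  - 242.165.21.144/29 clear@29
  lookup 173.226.209.20: bits 101011011110001011010 walk d0:-→d1:-→d2:-→d3:-→d4:-→d5:-→d6:-→d7:-→d8:H1→d9:-→d10:-→d11:H1→d12:-→d13:-→d14:-→d15:H3→d16:-→d17:-→d18:-→d19:-→d20:H2→d21:- -> H2
  - 242.165.16.0/20 clear@20
  lookup 173.226.1.110: bits 1010110111100010 walk d0:-→d1:-→d2:-→d3:-→d4:-→d5:-→d6:-→d7:-→d8:H1→d9:-→d10:-→d11:H1→d12:-→d13:-→d14:-→d15:H3→d16:- -> H3

== LOOKUPS ==
["no-route","H4","H4","H4","no-route","H4","H2","H2","H3"]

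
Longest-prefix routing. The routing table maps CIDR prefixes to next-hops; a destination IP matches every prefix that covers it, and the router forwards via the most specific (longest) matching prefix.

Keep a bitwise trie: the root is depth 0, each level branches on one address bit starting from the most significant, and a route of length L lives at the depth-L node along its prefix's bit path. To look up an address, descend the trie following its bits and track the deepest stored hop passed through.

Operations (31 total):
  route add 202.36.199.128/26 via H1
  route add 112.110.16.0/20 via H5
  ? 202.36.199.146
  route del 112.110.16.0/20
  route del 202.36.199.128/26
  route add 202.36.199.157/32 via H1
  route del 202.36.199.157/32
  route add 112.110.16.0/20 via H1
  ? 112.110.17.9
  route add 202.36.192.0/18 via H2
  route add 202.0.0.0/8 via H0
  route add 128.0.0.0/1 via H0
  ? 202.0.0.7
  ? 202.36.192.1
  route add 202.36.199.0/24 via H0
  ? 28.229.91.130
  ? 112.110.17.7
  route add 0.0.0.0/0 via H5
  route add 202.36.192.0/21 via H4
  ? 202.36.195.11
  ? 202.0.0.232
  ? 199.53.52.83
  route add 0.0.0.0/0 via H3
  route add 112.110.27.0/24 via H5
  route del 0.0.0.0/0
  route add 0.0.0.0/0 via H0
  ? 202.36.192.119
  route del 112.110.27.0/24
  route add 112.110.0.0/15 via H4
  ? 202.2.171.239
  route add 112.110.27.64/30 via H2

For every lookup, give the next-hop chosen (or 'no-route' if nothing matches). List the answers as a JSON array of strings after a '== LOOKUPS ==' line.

Trace:
  add 202.36.199.128/26 -> H1 at depth 26
  add 112.110.16.0/20 -> H5 at depth 20
  Q 202.36.199.146: descend 11001010001001001100011110 ; hops seen [H1] ; pick H1
  - 112.110.16.0/20 clear@20
  - 202.36.199.128/26 clear@26
  add 202.36.199.157/32 -> H1 at depth 32
  - 202.36.199.157/32 clear@32
  add 112.110.16.0/20 -> H1 at depth 20
  Q 112.110.17.9: descend 01110000011011100001 ; hops seen [H1] ; pick H1
  add 202.36.192.0/18 -> H2 at depth 18
  add 202.0.0.0/8 -> H0 at depth 8
  add 128.0.0.0/1 -> H0 at depth 1
  Q 202.0.0.7: descend 1100101000 ; hops seen [H0,H0] ; pick H0
  Q 202.36.192.1: descend 110010100010010011000 ; hops seen [H0,H0,H2] ; pick H2
  add 202.36.199.0/24 -> H0 at depth 24
  Q 28.229.91.130: descend 0 ; hops seen [∅] ; pick no-route
  Q 112.110.17.7: descend 01110000011011100001 ; hops seen [H1] ; pick H1
  add 0.0.0.0/0 -> H5 at depth 0
  add 202.36.192.0/21 -> H4 at depth 21
  Q 202.36.195.11: descend 110010100010010011000 ; hops seen [H5,H0,H0,H2,H4] ; pick H4
  Q 202.0.0.232: descend 1100101000 ; hops seen [H5,H0,H0] ; pick H0
  Q 199.53.52.83: descend 1100 ; hops seen [H5,H0] ; pick H0
  add 0.0.0.0/0 -> H3 at depth 0
  add 112.110.27.0/24 -> H5 at depth 24
  - 0.0.0.0/0 clear@0
  add 0.0.0.0/0 -> H0 at depth 0
  Q 202.36.192.119: descend 110010100010010011000 ; hops seen [H0,H0,H0,H2,H4] ; pick H4
  - 112.110.27.0/24 clear@24
  add 112.110.0.0/15 -> H4 at depth 15
  Q 202.2.171.239: descend 1100101000 ; hops seen [H0,H0,H0] ; pick H0
  add 112.110.27.64/30 -> H2 at depth 30

== LOOKUPS ==
["H1","H1","H0","H2","no-route","H1","H4","H0","H0","H4","H0"]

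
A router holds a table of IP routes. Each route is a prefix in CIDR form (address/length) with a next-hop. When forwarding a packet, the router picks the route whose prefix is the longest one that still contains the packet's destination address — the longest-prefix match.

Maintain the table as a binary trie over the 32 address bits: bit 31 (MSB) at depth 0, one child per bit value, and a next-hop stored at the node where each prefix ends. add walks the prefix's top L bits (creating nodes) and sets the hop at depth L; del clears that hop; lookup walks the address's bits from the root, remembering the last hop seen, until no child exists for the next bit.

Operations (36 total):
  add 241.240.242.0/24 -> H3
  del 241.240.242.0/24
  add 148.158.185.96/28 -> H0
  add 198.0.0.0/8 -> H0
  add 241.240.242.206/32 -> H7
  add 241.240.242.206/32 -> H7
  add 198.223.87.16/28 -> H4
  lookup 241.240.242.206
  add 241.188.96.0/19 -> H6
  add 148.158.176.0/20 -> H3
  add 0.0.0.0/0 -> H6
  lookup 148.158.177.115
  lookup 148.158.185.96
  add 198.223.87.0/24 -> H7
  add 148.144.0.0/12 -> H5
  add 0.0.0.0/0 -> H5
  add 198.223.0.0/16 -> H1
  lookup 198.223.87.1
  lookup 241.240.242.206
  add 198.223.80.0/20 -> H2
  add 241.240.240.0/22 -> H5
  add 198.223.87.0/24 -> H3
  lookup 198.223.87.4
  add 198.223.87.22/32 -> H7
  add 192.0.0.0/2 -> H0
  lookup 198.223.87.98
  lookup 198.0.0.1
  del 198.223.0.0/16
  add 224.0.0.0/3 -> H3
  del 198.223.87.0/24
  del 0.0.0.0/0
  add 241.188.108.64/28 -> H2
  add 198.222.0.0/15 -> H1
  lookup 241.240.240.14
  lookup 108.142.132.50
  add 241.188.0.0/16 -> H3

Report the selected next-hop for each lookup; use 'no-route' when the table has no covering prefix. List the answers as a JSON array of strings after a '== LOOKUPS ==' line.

Process each operation:
  + 241.240.242.0/24 (H3) depth=24
  - 241.240.242.0/24 clear@24
  + 148.158.185.96/28 (H0) depth=28
  + 198.0.0.0/8 (H0) depth=8
  + 241.240.242.206/32 (H7) depth=32
  + 241.240.242.206/32 (H7) depth=32
  + 198.223.87.16/28 (H4) depth=28
  Q 241.240.242.206: descend 11110001111100001111001011001110 ; hops seen [H7] ; pick H7
  + 241.188.96.0/19 (H6) depth=19
  + 148.158.176.0/20 (H3) depth=20
  + 0.0.0.0/0 (H6) depth=0
  Q 148.158.177.115: descend 10010100100111101011 ; hops seen [H6,H3] ; pick H3
  Q 148.158.185.96: descend 1001010010011110101110010110 ; hops seen [H6,H3,H0] ; pick H0
  + 198.223.87.0/24 (H7) depth=24
  + 148.144.0.0/12 (H5) depth=12
  + 0.0.0.0/0 (H5) depth=0
  + 198.223.0.0/16 (H1) depth=16
  Q 198.223.87.1: descend 110001101101111101010111000 ; hops seen [H5,H0,H1,H7] ; pick H7
  Q 241.240.242.206: descend 11110001111100001111001011001110 ; hops seen [H5,H7] ; pick H7
  + 198.223.80.0/20 (H2) depth=20
  + 241.240.240.0/22 (H5) depth=22
  + 198.223.87.0/24 (H3) depth=24
  Q 198.223.87.4: descend 110001101101111101010111000 ; hops seen [H5,H0,H1,H2,H3] ; pick H3
  + 198.223.87.22/32 (H7) depth=32
  + 192.0.0.0/2 (H0) depth=2
  Q 198.223.87.98: descend 1100011011011111010101110 ; hops seen [H5,H0,H0,H1,H2,H3] ; pick H3
  Q 198.0.0.1: descend 11000110 ; hops seen [H5,H0,H0] ; pick H0
  - 198.223.0.0/16 clear@16
  + 224.0.0.0/3 (H3) depth=3
  - 198.223.87.0/24 clear@24
  - 0.0.0.0/0 clear@0
  + 241.188.108.64/28 (H2) depth=28
  + 198.222.0.0/15 (H1) depth=15
  Q 241.240.240.14: descend 1111000111110000111100 ; hops seen [H0,H3,H5] ; pick H5
  Q 108.142.132.50: descend ε ; hops seen [∅] ; pick no-route
  + 241.188.0.0/16 (H3) depth=16

== LOOKUPS ==
["H7","H3","H0","H7","H7","H3","H3","H0","H5","no-route"]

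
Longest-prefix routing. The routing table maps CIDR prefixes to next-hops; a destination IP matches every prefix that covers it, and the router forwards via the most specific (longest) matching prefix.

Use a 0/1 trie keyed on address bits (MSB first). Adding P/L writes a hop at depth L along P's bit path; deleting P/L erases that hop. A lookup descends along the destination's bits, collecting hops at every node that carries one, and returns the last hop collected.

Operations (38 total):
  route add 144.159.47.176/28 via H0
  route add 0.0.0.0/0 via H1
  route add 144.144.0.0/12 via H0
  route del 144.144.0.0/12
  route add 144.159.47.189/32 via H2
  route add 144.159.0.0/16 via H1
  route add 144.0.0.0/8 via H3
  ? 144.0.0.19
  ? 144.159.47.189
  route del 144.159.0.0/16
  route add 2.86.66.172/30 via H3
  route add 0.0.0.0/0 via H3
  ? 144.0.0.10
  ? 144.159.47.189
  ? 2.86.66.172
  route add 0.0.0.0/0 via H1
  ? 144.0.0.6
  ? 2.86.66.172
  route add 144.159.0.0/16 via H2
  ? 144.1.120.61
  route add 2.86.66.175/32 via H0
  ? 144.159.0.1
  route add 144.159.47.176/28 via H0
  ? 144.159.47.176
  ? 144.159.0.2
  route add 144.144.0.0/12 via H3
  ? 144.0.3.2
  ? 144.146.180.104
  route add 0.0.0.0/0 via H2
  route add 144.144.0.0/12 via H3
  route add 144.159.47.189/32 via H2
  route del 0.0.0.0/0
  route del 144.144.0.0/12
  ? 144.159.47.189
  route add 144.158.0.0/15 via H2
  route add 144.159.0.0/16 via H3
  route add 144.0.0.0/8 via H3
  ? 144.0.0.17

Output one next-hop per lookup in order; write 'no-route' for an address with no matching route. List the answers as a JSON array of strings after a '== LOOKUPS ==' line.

Process each operation:
  + 144.159.47.176/28 (H0) depth=28
  + 0.0.0.0/0 (H1) depth=0
  + 144.144.0.0/12 (H0) depth=12
  - 144.144.0.0/12 clear@12
  + 144.159.47.189/32 (H2) depth=32
  + 144.159.0.0/16 (H1) depth=16
  + 144.0.0.0/8 (H3) depth=8
  Q 144.0.0.19: descend 10010000 ; hops seen [H1,H3] ; pick H3
  Q 144.159.47.189: descend 10010000100111110010111110111101 ; hops seen [H1,H3,H1,H0,H2] ; pick H2
  - 144.159.0.0/16 clear@16
  + 2.86.66.172/30 (H3) depth=30
  + 0.0.0.0/0 (H3) depth=0
  Q 144.0.0.10: descend 10010000 ; hops seen [H3,H3] ; pick H3
  Q 144.159.47.189: descend 10010000100111110010111110111101 ; hops seen [H3,H3,H0,H2] ; pick H2
  Q 2.86.66.172: descend 000000100101011001000010101011 ; hops seen [H3,H3] ; pick H3
  + 0.0.0.0/0 (H1) depth=0
  Q 144.0.0.6: descend 10010000 ; hops seen [H1,H3] ; pick H3
  Q 2.86.66.172: descend 000000100101011001000010101011 ; hops seen [H1,H3] ; pick H3
  + 144.159.0.0/16 (H2) depth=16
  Q 144.1.120.61: descend 10010000 ; hops seen [H1,H3] ; pick H3
  + 2.86.66.175/32 (H0) depth=32
  Q 144.159.0.1: descend 100100001001111100 ; hops seen [H1,H3,H2] ; pick H2
  + 144.159.47.176/28 (H0) depth=28
  Q 144.159.47.176: descend 1001000010011111001011111011 ; hops seen [H1,H3,H2,H0] ; pick H0
  Q 144.159.0.2: descend 100100001001111100 ; hops seen [H1,H3,H2] ; pick H2
  + 144.144.0.0/12 (H3) depth=12
  Q 144.0.3.2: descend 10010000 ; hops seen [H1,H3] ; pick H3
  Q 144.146.180.104: descend 100100001001 ; hops seen [H1,H3,H3] ; pick H3
  + 0.0.0.0/0 (H2) depth=0
  + 144.144.0.0/12 (H3) depth=12
  + 144.159.47.189/32 (H2) depth=32
  - 0.0.0.0/0 clear@0
  - 144.144.0.0/12 clear@12
  Q 144.159.47.189: descend 10010000100111110010111110111101 ; hops seen [H3,H2,H0,H2] ; pick H2
  + 144.158.0.0/15 (H2) depth=15
  + 144.159.0.0/16 (H3) depth=16
  + 144.0.0.0/8 (H3) depth=8
  Q 144.0.0.17: descend 10010000 ; hops seen [H3] ; pick H3

== LOOKUPS ==
["H3","H2","H3","H2","H3","H3","H3","H3","H2","H0","H2","H3","H3","H2","H3"]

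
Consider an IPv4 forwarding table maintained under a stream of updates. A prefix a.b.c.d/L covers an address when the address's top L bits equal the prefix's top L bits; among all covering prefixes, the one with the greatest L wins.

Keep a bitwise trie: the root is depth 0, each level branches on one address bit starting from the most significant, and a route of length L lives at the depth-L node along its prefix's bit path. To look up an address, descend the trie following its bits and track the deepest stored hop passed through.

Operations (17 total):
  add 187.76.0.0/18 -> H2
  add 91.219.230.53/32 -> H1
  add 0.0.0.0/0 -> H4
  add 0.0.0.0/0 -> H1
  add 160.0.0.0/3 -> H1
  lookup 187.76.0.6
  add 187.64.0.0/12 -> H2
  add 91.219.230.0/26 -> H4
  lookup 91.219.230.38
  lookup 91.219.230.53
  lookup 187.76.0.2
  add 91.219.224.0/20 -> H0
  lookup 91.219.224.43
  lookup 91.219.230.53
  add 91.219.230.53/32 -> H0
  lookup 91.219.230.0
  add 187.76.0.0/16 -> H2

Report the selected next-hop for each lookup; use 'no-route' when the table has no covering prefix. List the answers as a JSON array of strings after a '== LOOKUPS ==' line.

Process each operation:
  add 187.76.0.0/18 -> H2 at depth 18
  add 91.219.230.53/32 -> H1 at depth 32
  add 0.0.0.0/0 -> H4 at depth 0
  add 0.0.0.0/0 -> H1 at depth 0
  add 160.0.0.0/3 -> H1 at depth 3
  ? 187.76.0.6  path d0:H1→d1:-→d2:-→d3:H1→d4:-→d5:-→d6:-→d7:-→d8:-→d9:-→d10:-→d11:-→d12:-→d13:-→d14:-→d15:-→d16:-→d17:-→d18:H2  best=H2
  add 187.64.0.0/12 -> H2 at depth 12
  add 91.219.230.0/26 -> H4 at depth 26
  ? 91.219.230.38  path d0:H1→d1:-→d2:-→d3:-→d4:-→d5:-→d6:-→d7:-→d8:-→d9:-→d10:-→d11:-→d12:-→d13:-→d14:-→d15:-→d16:-→d17:-→d18:-→d19:-→d20:-→d21:-→d22:-→d23:-→d24:-→d25:-→d26:H4→d27:-  best=H4
  ? 91.219.230.53  path d0:H1→d1:-→d2:-→d3:-→d4:-→d5:-→d6:-→d7:-→d8:-→d9:-→d10:-→d11:-→d12:-→d13:-→d14:-→d15:-→d16:-→d17:-→d18:-→d19:-→d20:-→d21:-→d22:-→d23:-→d24:-→d25:-→d26:H4→d27:-→d28:-→d29:-→d30:-→d31:-→d32:H1  best=H1
  ? 187.76.0.2  path d0:H1→d1:-→d2:-→d3:H1→d4:-→d5:-→d6:-→d7:-→d8:-→d9:-→d10:-→d11:-→d12:H2→d13:-→d14:-→d15:-→d16:-→d17:-→d18:H2  best=H2
  add 91.219.224.0/20 -> H0 at depth 20
  ? 91.219.224.43  path d0:H1→d1:-→d2:-→d3:-→d4:-→d5:-→d6:-→d7:-→d8:-→d9:-→d10:-→d11:-→d12:-→d13:-→d14:-→d15:-→d16:-→d17:-→d18:-→d19:-→d20:H0→d21:-  best=H0
  ? 91.219.230.53  path d0:H1→d1:-→d2:-→d3:-→d4:-→d5:-→d6:-→d7:-→d8:-→d9:-→d10:-→d11:-→d12:-→d13:-→d14:-→d15:-→d16:-→d17:-→d18:-→d19:-→d20:H0→d21:-→d22:-→d23:-→d24:-→d25:-→d26:H4→d27:-→d28:-→d29:-→d30:-→d31:-→d32:H1  best=H1
  add 91.219.230.53/32 -> H0 at depth 32
  ? 91.219.230.0  path d0:H1→d1:-→d2:-→d3:-→d4:-→d5:-→d6:-→d7:-→d8:-→d9:-→d10:-→d11:-→d12:-→d13:-→d14:-→d15:-→d16:-→d17:-→d18:-→d19:-→d20:H0→d21:-→d22:-→d23:-→d24:-→d25:-→d26:H4  best=H4
  add 187.76.0.0/16 -> H2 at depth 16

== LOOKUPS ==
["H2","H4","H1","H2","H0","H1","H4"]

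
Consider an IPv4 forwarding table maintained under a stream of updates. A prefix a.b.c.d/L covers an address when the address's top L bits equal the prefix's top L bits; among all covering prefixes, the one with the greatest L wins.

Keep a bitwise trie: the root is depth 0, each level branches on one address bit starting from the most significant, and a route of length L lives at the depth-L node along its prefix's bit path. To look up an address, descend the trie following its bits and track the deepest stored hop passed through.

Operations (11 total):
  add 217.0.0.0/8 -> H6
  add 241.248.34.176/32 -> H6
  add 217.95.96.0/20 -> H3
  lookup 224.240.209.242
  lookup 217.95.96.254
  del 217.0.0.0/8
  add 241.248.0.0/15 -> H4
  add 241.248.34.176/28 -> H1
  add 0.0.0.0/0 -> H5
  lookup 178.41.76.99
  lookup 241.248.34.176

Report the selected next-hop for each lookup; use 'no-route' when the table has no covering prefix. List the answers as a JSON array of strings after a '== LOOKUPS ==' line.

Process each operation:
  + 217.0.0.0/8 (H6) depth=8
  + 241.248.34.176/32 (H6) depth=32
  + 217.95.96.0/20 (H3) depth=20
  Q 224.240.209.242: descend 111 ; hops seen [∅] ; pick no-route
  Q 217.95.96.254: descend 11011001010111110110 ; hops seen [H6,H3] ; pick H3
  - 217.0.0.0/8 clear@8
  + 241.248.0.0/15 (H4) depth=15
  + 241.248.34.176/28 (H1) depth=28
  + 0.0.0.0/0 (H5) depth=0
  Q 178.41.76.99: descend 1 ; hops seen [H5] ; pick H5
  Q 241.248.34.176: descend 11110001111110000010001010110000 ; hops seen [H5,H4,H1,H6] ; pick H6

== LOOKUPS ==
["no-route","H3","H5","H6"]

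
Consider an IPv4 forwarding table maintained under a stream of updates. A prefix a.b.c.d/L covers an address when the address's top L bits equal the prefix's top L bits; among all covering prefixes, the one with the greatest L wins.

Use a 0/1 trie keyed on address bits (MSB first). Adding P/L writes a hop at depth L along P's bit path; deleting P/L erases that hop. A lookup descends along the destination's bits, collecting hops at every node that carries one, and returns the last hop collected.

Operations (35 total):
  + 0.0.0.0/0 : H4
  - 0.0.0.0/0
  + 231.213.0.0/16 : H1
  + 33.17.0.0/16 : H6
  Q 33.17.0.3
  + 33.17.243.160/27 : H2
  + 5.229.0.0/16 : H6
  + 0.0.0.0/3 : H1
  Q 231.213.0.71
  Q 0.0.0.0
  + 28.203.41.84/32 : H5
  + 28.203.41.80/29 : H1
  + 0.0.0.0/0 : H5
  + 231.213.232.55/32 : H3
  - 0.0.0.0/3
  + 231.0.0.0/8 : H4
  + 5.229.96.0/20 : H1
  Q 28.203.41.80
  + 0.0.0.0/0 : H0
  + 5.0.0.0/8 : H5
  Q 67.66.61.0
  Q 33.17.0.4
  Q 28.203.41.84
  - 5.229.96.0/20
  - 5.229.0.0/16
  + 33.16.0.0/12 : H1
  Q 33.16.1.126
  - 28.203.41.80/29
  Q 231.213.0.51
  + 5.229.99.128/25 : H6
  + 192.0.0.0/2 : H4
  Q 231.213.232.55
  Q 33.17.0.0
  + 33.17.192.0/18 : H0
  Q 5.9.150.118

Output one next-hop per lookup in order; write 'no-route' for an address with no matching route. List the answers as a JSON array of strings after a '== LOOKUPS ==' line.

Trace:
  + 0.0.0.0/0 (H4) depth=0
  - 0.0.0.0/0 clear@0
  + 231.213.0.0/16 (H1) depth=16
  + 33.17.0.0/16 (H6) depth=16
  lookup 33.17.0.3: bits 0010000100010001 walk d0:-→d1:-→d2:-→d3:-→d4:-→d5:-→d6:-→d7:-→d8:-→d9:-→d10:-→d11:-→d12:-→d13:-→d14:-→d15:-→d16:H6 -> H6
  + 33.17.243.160/27 (H2) depth=27
  + 5.229.0.0/16 (H6) depth=16
  + 0.0.0.0/3 (H1) depth=3
  lookup 231.213.0.71: bits 1110011111010101 walk d0:-→d1:-→d2:-→d3:-→d4:-→d5:-→d6:-→d7:-→d8:-→d9:-→d10:-→d11:-→d12:-→d13:-→d14:-→d15:-→d16:H1 -> H1
  lookup 0.0.0.0: bits 00000 walk d0:-→d1:-→d2:-→d3:H1→d4:-→d5:- -> H1
  + 28.203.41.84/32 (H5) depth=32
  + 28.203.41.80/29 (H1) depth=29
  + 0.0.0.0/0 (H5) depth=0
  + 231.213.232.55/32 (H3) depth=32
  - 0.0.0.0/3 clear@3
  + 231.0.0.0/8 (H4) depth=8
  + 5.229.96.0/20 (H1) depth=20
  lookup 28.203.41.80: bits 00011100110010110010100101010 walk d0:H5→d1:-→d2:-→d3:-→d4:-→d5:-→d6:-→d7:-→d8:-→d9:-→d10:-→d11:-→d12:-→d13:-→d14:-→d15:-→d16:-→d17:-→d18:-→d19:-→d20:-→d21:-→d22:-→d23:-→d24:-→d25:-→d26:-→d27:-→d28:-→d29:H1 -> H1
  + 0.0.0.0/0 (H0) depth=0
  + 5.0.0.0/8 (H5) depth=8
  lookup 67.66.61.0: bits 0 walk d0:H0→d1:- -> H0
  lookup 33.17.0.4: bits 0010000100010001 walk d0:H0→d1:-→d2:-→d3:-→d4:-→d5:-→d6:-→d7:-→d8:-→d9:-→d10:-→d11:-→d12:-→d13:-→d14:-→d15:-→d16:H6 -> H6
  lookup 28.203.41.84: bits 00011100110010110010100101010100 walk d0:H0→d1:-→d2:-→d3:-→d4:-→d5:-→d6:-→d7:-→d8:-→d9:-→d10:-→d11:-→d12:-→d13:-→d14:-→d15:-→d16:-→d17:-→d18:-→d19:-→d20:-→d21:-→d22:-→d23:-→d24:-→d25:-→d26:-→d27:-→d28:-→d29:H1→d30:-→d31:-→d32:H5 -> H5
  - 5.229.96.0/20 clear@20
  - 5.229.0.0/16 clear@16
  + 33.16.0.0/12 (H1) depth=12
  lookup 33.16.1.126: bits 001000010001000 walk d0:H0→d1:-→d2:-→d3:-→d4:-→d5:-→d6:-→d7:-→d8:-→d9:-→d10:-→d11:-→d12:H1→d13:-→d14:-→d15:- -> H1
  - 28.203.41.80/29 clear@29
  lookup 231.213.0.51: bits 1110011111010101 walk d0:H0→d1:-→d2:-→d3:-→d4:-→d5:-→d6:-→d7:-→d8:H4→d9:-→d10:-→d11:-→d12:-→d13:-→d14:-→d15:-→d16:H1 -> H1
  + 5.229.99.128/25 (H6) depth=25
  + 192.0.0.0/2 (H4) depth=2
  lookup 231.213.232.55: bits 11100111110101011110100000110111 walk d0:H0→d1:-→d2:H4→d3:-→d4:-→d5:-→d6:-→d7:-→d8:H4→d9:-→d10:-→d11:-→d12:-→d13:-→d14:-→d15:-→d16:H1→d17:-→d18:-→d19:-→d20:-→d21:-→d22:-→d23:-→d24:-→d25:-→d26:-→d27:-→d28:-→d29:-→d30:-→d31:-→d32:H3 -> H3
  lookup 33.17.0.0: bits 0010000100010001 walk d0:H0→d1:-→d2:-→d3:-→d4:-→d5:-→d6:-→d7:-→d8:-→d9:-→d10:-→d11:-→d12:H1→d13:-→d14:-→d15:-→d16:H6 -> H6
  + 33.17.192.0/18 (H0) depth=18
  lookup 5.9.150.118: bits 00000101 walk d0:H0→d1:-→d2:-→d3:-→d4:-→d5:-→d6:-→d7:-→d8:H5 -> H5

== LOOKUPS ==
["H6","H1","H1","H1","H0","H6","H5","H1","H1","H3","H6","H5"]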